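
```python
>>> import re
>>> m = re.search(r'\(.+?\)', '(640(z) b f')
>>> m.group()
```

`re.search` scans for the first position where the pattern succeeds.
The match spans [0:7] → '(640(z)'.

'(640(z)'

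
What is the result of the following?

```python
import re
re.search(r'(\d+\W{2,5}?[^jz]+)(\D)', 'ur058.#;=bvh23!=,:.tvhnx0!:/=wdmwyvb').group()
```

'058.#;=bvh23!=,:.tvhnx0!:/=wdmwyvb'

The pattern matches one or more of a digit, then 2 to 5 of a non-word character (lazy), then one or more of any character except [jz] (captured); then a non-digit (captured).
`search` walks the string left to right and returns the first match it finds.
The match spans [2:36] → '058.#;=bvh23!=,:.tvhnx0!:/=wdmwyvb'.
Captured: group 1 = '058.#;=bvh23!=,:.tvhnx0!:/=wdmwyv', group 2 = 'b'.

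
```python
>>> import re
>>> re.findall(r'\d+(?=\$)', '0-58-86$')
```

Because the assertion is zero-width, the text it checks is not consumed and won't appear in the result.
Scanning left to right: at [5:7] → '86'.
`findall` yields the raw match text (1 of them) because the pattern has no groups.

['86']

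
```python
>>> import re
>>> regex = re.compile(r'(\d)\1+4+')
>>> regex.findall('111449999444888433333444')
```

A backreference is literal: `\1` must see the identical characters the first group matched.
With a single group, `findall` returns only what that group captured — 4 items.

['1', '9', '8', '3']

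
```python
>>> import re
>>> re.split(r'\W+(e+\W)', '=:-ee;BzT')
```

['', 'ee;', 'BzT']

`re.split` interleaves the captured-group text with the surrounding fragments.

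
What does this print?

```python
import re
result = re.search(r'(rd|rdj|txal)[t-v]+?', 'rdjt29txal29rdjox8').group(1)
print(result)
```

`search` walks the string left to right and returns the first match it finds.
The match spans [0:4] → 'rdjt'.
Captured: group 1 = 'rdj'.

rdj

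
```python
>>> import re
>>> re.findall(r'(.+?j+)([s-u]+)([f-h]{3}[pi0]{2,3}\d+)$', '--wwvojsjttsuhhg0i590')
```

The pattern matches one or more of any character (lazy), then one or more of a literal 'j' (captured); then one or more of a character in [s-u] (captured); then exactly 3 of a character in [f-h], then 2 to 3 of one of [pi0], then one or more of a digit (captured); then anchored at the end.
Matches: at [0:21] match '--wwvojsjttsuhhg0i590', groups = ('--wwvojsj', 'ttsu', 'hhg0i590').
`findall` packs the 3 group values into a tuple for every match.

[('--wwvojsj', 'ttsu', 'hhg0i590')]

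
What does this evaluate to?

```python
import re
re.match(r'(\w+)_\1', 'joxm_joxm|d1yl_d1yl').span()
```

`\1` has to match the exact text group 1 already captured.
`re.match` won't scan ahead — the pattern has to work from the very first character.
The match spans [0:9] → 'joxm_joxm'.
Captured: group 1 = 'joxm'.

(0, 9)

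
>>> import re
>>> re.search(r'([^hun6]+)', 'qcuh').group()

The match spans [0:2] → 'qc'.

'qc'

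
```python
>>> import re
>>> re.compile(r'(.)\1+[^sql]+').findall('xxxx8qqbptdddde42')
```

['x', 'q']

After group 1 captures some text, `\1` only succeeds where that same text appears again.
With a single group, `findall` returns only what that group captured — 2 items.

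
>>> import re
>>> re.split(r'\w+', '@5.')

This matches one or more of a word character.
Matches to split on: at [1:2] → '5'.
Each match becomes a cut point; 2 segments remain.

['@', '.']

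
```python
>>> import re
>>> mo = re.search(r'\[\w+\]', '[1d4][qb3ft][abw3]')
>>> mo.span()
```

`search` walks the string left to right and returns the first match it finds.
The match spans [0:5] → '[1d4]'.

(0, 5)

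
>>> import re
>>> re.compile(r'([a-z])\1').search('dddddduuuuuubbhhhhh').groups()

('d',)

The match spans [0:2] → 'dd'.
Captured: group 1 = 'd'.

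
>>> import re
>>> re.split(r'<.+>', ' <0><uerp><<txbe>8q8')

[' ', '8q8']

Matches to split on: at [1:17] → '<0><uerp><<txbe>'.
`split` removes every match and returns the 2 fragments in between.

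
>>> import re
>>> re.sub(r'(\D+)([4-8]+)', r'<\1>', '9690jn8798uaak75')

'9690<jn>98<uaak>'

Pattern: one or more of a non-digit (captured); then one or more of a character in [4-8] (captured).
Matches: at [4:8] → 'jn87'; at [10:16] → 'uaak75'.
Each match is replaced using the text its own group 1 captured.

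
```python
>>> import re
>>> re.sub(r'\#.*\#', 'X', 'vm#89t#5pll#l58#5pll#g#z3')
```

'vmXz3'

Matches: at [2:23] → '#89t#5pll#l58#5pll#g#'.
Each match is replaced by 'X'.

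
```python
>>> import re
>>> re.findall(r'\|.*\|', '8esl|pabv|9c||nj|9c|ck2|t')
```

['|pabv|9c||nj|9c|ck2|']

Walking the string: at [4:24] → '|pabv|9c||nj|9c|ck2|'.
With no groups in the pattern, `findall` gives back each whole match — 1 here.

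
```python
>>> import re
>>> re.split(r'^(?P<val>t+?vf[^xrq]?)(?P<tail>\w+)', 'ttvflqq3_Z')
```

['', 'ttvfl', 'qq3_Z', '']

The group in the pattern means `split` returns the separators' captures alongside the pieces.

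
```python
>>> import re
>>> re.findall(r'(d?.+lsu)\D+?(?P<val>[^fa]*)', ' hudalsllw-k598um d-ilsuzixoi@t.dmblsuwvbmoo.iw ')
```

[(' hudalsllw-k598um d-ilsuzixoi@t.dmblsu', 'vbmoo.iw ')]

The pattern matches optionally a literal 'd', then one or more of any character, then the literal 'lsu' (captured); then one or more of a non-digit (lazy); then zero or more of any character except [fa] (captured as 'val').
A `+?`/`*?`/`{m,n}?` starts at its minimum and grows only as far as needed for what follows to match.
Walking the string: at [0:48] match ' hudalsllw-k598um d-ilsuzixoi@t.dmblsuwvbmoo.iw ', groups = (' hudalsllw-k598um d-ilsuzixoi@t.dmblsu', 'vbmoo.iw ').
`findall` packs the 2 group values into a tuple for every match.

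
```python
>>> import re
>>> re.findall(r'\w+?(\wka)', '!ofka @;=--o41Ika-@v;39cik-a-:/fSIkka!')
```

The pattern matches one or more of a word character (lazy); then a word character, then the literal 'ka' (captured).
One capturing group, so `findall` returns just the captured substring from each match — 3 in all.

['fka', 'Ika', 'kka']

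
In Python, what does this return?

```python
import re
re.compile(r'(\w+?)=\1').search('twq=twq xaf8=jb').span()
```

(0, 7)

`\1` has to match the exact text group 1 already captured.
`re.search` tries every starting position until one works.
The match spans [0:7] → 'twq=twq'.
Captured: group 1 = 'twq'.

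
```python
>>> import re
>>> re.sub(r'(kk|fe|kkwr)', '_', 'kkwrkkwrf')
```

'_wr_wrf'

Alternation tries branches left to right and keeps the first one that lets the overall match succeed at that position.
Each match is replaced by '_'.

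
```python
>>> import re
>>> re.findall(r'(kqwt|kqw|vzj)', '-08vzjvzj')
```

Matches: at [3:6] match 'vzj', group 1 = 'vzj'; at [6:9] match 'vzj', group 1 = 'vzj'.
`findall` collects group 1 from each match (2 total).

['vzj', 'vzj']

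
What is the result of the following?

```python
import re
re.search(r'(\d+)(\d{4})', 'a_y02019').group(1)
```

'0'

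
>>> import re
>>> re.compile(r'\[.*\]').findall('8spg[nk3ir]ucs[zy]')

['[nk3ir]ucs[zy]']

Walking the string: at [4:18] → '[nk3ir]ucs[zy]'.
Since nothing is captured, `findall` lists the 1 matched substring directly.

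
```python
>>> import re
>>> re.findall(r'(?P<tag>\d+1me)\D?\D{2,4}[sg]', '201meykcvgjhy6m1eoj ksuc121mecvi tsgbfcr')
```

This matches one or more of a digit, then the literal '1me' (captured as 'tag'); then optionally a non-digit, then 2 to 4 of a non-digit, then one of [sg].
Matches: at [0:10] match '201meykcvg', group 1 = '201me'; at [24:35] match '121mecvi ts', group 1 = '121me'.
Because there's exactly one group, `findall` drops the full match and keeps group 1 from each hit.

['201me', '121me']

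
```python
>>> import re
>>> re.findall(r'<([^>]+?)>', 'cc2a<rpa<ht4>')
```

Walking the string: at [4:13] match '<rpa<ht4>', group 1 = 'rpa<ht4'.
Because there's exactly one group, `findall` drops the full match and keeps group 1 from the one hit.

['rpa<ht4']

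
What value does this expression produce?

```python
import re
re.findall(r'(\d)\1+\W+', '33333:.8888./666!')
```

After group 1 captures some text, `\1` only succeeds where that same text appears again.
Scanning left to right: at [0:7] match '33333:.', group 1 = '3'; at [7:13] match '8888./', group 1 = '8'; at [13:17] match '666!', group 1 = '6'.
With a single group, `findall` returns only what that group captured — 3 items.

['3', '8', '6']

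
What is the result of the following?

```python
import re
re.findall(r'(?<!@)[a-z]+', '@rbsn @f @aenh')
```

['bsn', 'enh']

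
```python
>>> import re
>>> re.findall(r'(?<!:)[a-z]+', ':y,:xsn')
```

['sn']

The negative lookaround is zero-width — it rules out positions where the adjacent text would match, without consuming anything.
Matches: at [5:7] → 'sn'.
With no groups in the pattern, `findall` gives back each whole match — 1 here.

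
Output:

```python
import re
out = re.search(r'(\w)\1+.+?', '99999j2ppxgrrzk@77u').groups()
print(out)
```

The backreference `\1` re-matches whatever the first group consumed, character for character.
Unlike `match`, `search` isn't anchored — it looks for the pattern anywhere in the string.
The match spans [0:6] → '99999j'.
Captured: group 1 = '9'.

('9',)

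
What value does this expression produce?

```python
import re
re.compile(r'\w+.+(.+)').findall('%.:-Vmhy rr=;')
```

[';']

Pattern: one or more of a word character; then one or more of any character; then one or more of any character (captured).
`findall` collects group 1 from the one match (1 total).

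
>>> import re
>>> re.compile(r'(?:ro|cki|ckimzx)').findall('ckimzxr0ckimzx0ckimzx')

['cki', 'cki', 'cki']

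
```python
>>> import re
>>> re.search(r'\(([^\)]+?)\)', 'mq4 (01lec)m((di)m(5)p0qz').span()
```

(4, 11)

The match spans [4:11] → '(01lec)'.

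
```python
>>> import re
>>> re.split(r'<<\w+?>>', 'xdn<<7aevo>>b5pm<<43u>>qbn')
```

['xdn', 'b5pm', 'qbn']

Splitting on the pattern gives 3 pieces.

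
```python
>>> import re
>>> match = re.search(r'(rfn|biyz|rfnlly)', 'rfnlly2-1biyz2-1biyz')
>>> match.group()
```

The regex engine tests alternatives in the order written; an earlier branch that matches wins even if a later one would match more.
The match spans [0:3] → 'rfn'.

'rfn'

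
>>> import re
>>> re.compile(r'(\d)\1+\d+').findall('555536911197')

['5']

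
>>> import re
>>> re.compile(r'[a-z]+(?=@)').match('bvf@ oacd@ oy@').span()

With `match`, the pattern is implicitly anchored at the beginning.
The match spans [0:3] → 'bvf'.

(0, 3)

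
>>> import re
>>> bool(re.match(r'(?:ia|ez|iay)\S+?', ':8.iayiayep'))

`match` is anchored at position 0; if the pattern doesn't fit there, it returns None.
Here the string doesn't start with a match, so the call returns None, and `bool(None)` is False.

False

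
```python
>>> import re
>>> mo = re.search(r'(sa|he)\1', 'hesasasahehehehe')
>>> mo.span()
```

(2, 6)

After group 1 captures some text, `\1` only succeeds where that same text appears again.
The match spans [2:6] → 'sasa'.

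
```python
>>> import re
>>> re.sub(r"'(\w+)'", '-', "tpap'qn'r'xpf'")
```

`sub` substitutes '-' at each match site.

'tpap-r-'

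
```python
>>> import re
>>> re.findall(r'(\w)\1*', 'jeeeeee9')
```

['j', 'e', '9']

`\1` has to match the exact text group 1 already captured.
One capturing group, so `findall` returns just the captured substring from each match — 3 in all.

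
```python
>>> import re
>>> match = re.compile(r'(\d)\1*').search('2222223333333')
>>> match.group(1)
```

'2'

After group 1 captures some text, `\1` only succeeds where that same text appears again.
`search` walks the string left to right and returns the first match it finds.
The match spans [0:6] → '222222'.
Captured: group 1 = '2'.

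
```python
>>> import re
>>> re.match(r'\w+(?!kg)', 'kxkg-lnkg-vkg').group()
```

'kxkg'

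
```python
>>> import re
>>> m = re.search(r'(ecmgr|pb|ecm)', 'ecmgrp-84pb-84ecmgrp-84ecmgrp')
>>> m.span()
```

(0, 5)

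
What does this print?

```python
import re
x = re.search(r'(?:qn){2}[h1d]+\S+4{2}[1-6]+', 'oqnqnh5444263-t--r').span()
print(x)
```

The pattern matches the literal 'qn' repeated 2 times, then one or more of one of [h1d]; then one or more of a non-whitespace character, then exactly 2 of a literal '4', then one or more of a character in [1-6].
Unlike `match`, `search` isn't anchored — it looks for the pattern anywhere in the string.
The match spans [1:13] → 'qnqnh5444263'.

(1, 13)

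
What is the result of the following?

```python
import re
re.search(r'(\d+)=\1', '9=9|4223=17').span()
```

(0, 3)

`\1` has to match the exact text group 1 already captured.
`search` walks the string left to right and returns the first match it finds.
The match spans [0:3] → '9=9'.
Captured: group 1 = '9'.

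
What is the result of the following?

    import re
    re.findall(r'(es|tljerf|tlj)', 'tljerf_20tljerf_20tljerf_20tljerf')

The regex engine tests alternatives in the order written; an earlier branch that matches wins even if a later one would match more.
`findall` collects group 1 from each match (4 total).

['tljerf', 'tljerf', 'tljerf', 'tljerf']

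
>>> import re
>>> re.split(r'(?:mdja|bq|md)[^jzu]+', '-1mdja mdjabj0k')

The string is cut at each match, leaving 2 pieces.

['-1', 'jabj0k']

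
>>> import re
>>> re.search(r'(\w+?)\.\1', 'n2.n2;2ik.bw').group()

`\1` is not a pattern — it's the concrete string captured by group 1, re-applied verbatim.
`search` walks the string left to right and returns the first match it finds.
The match spans [0:5] → 'n2.n2'.
Captured: group 1 = 'n2'.

'n2.n2'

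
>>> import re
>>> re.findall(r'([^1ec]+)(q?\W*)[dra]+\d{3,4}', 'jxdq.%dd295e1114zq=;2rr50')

[('jxdq.%d', '')]

This matches one or more of any character except [1ec] (captured); then optionally the literal 'q', then zero or more of a non-word character (captured); then one or more of one of [dra], then 3 to 4 of a digit.
Matches: at [0:11] match 'jxdq.%dd295', groups = ('jxdq.%d', '').
Multiple groups make `findall` return tuples — one 2-tuple for the one match.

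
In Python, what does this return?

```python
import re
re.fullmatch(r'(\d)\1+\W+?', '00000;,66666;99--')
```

None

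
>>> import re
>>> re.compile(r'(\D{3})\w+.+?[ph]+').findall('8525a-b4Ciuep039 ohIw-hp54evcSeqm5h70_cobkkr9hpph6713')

Pattern: exactly 3 of a non-digit (captured); then one or more of a word character, then one or more of any character (lazy), then one or more of one of [ph].
A non-greedy quantifier consumes as few characters as it can — just enough that the remainder of the pattern still matches from where it stops; whatever follows it matches normally.
Scanning left to right: at [4:19] match 'a-b4Ciuep039 oh', group 1 = 'a-b'; at [19:49] match 'Iw-hp54evcSeqm5h70_cobkkr9hpph', group 1 = 'Iw-'.
One capturing group, so `findall` returns just the captured substring from each match — 2 in all.

['a-b', 'Iw-']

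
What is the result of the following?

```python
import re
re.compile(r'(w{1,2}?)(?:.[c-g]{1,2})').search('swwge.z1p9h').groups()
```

('w',)

Pattern: 1 to 2 of a literal 'w' (lazy) (captured); then any character, then 1 to 2 of a character in [c-g] (non-capturing group).
With the lazy modifier that quantifier settles for the fewest repetitions that let the rest of the pattern succeed (the atoms after it are unaffected and can still be greedy).
`re.search` tries every starting position until one works.
The match spans [1:5] → 'wwge'.
Captured: group 1 = 'w'.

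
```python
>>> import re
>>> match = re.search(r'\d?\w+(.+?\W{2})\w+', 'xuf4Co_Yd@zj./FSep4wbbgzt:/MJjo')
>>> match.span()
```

(0, 25)

The pattern matches optionally a digit, then one or more of a word character; then one or more of any character (lazy), then exactly 2 of a non-word character (captured); then one or more of a word character.
The match spans [0:25] → 'xuf4Co_Yd@zj./FSep4wbbgzt'.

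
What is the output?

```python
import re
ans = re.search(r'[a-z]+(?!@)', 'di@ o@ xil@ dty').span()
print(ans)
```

(0, 1)

A negative assertion filters positions out without eating any characters.
The match spans [0:1] → 'd'.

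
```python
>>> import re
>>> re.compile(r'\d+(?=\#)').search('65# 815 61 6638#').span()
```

(0, 2)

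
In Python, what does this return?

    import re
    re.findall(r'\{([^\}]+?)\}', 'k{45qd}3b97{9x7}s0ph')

['45qd', '9x7']

Matches: at [1:7] match '{45qd}', group 1 = '45qd'; at [11:16] match '{9x7}', group 1 = '9x7'.
Because there's exactly one group, `findall` drops the full match and keeps group 1 from each hit.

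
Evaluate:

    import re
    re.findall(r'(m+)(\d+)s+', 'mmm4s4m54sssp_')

This matches one or more of a literal 'm' (captured); then one or more of a digit (captured); then one or more of a literal 's'.
Matches: at [0:5] match 'mmm4s', groups = ('mmm', '4'); at [6:12] match 'm54sss', groups = ('m', '54').
2 groups means each result is a tuple of 2 captured strings — 2 here.

[('mmm', '4'), ('m', '54')]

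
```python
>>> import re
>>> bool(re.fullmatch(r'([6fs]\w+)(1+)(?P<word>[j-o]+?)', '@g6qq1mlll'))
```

False

`re.fullmatch` requires the pattern to consume the entire string.
Here the pattern can't cover the whole string, so the call returns None, and `bool(None)` is False.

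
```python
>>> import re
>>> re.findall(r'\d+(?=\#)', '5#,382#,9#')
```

['5', '382', '9']

The lookaround is zero-width — it requires the adjacent text to match without consuming it, so the asserted text isn't part of the match.
Since nothing is captured, `findall` lists the 3 matched substrings directly.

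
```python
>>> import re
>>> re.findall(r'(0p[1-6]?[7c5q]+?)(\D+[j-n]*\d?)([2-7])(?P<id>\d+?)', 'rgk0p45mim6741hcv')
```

A non-greedy quantifier consumes as few characters as it can — just enough that the remainder of the pattern still matches from where it stops; whatever follows it matches normally.
With 4 capturing groups, `findall` returns a 4-tuple per match.

[('0p45', 'mim6', '7', '4')]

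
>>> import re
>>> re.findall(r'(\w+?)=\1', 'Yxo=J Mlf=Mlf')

['Mlf']

The backreference `\1` re-matches whatever the first group consumed, character for character.
Matches: at [6:13] match 'Mlf=Mlf', group 1 = 'Mlf'.
`findall` collects group 1 from the one match (1 total).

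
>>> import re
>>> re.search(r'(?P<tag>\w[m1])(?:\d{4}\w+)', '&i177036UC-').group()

'i177036UC'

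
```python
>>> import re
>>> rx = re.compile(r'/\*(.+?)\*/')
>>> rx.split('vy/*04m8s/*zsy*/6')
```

['vy', '04m8s/*zsy', '6']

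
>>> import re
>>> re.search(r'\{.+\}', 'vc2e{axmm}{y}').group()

`re.search` tries every starting position until one works.
The match spans [4:13] → '{axmm}{y}'.

'{axmm}{y}'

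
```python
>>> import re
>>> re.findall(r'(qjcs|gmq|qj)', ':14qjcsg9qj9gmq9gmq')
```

['qjcs', 'qj', 'gmq', 'gmq']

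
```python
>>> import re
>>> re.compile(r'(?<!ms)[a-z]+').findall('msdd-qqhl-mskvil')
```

The negative lookahead/lookbehind blocks any match where the forbidden context is present.
Matches: at [0:4] → 'msdd'; at [5:9] → 'qqhl'; at [10:16] → 'mskvil'.
`findall` yields the raw match text (3 of them) because the pattern has no groups.

['msdd', 'qqhl', 'mskvil']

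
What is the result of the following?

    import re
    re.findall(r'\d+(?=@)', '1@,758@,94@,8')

The positive lookaround only admits positions where the adjacent text matches; those characters stay outside the span.
`findall` yields the raw match text (3 of them) because the pattern has no groups.

['1', '758', '94']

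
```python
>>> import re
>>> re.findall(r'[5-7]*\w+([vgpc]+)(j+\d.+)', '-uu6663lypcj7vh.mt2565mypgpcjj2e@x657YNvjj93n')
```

[('c', 'j7vh.mt2565mypgpcjj2e@x657YNvjj93n')]

The pattern matches zero or more of a character in [5-7], then one or more of a word character; then one or more of one of [vgpc] (captured); then one or more of a literal 'j', then a digit, then one or more of any character (captured).
Scanning left to right: at [1:45] match 'uu6663lypcj7vh.mt2565mypgpcjj2e@x657YNvjj93n', groups = ('c', 'j7vh.mt2565mypgpcjj2e@x657YNvjj93n').
2 groups means the one result is a tuple of 2 captured strings — 1 here.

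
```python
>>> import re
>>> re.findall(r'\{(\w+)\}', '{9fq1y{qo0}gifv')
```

Matches: at [6:11] match '{qo0}', group 1 = 'qo0'.
Because there's exactly one group, `findall` drops the full match and keeps group 1 from the one hit.

['qo0']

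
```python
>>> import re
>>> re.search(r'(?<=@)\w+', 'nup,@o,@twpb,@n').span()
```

The positive lookaround only admits positions where the adjacent text matches; those characters stay outside the span.
The match spans [5:6] → 'o'.

(5, 6)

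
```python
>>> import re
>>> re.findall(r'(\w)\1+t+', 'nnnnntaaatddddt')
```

['n', 'a', 'd']

A backreference is literal: `\1` must see the identical characters the first group matched.
Walking the string: at [0:6] match 'nnnnnt', group 1 = 'n'; at [6:10] match 'aaat', group 1 = 'a'; at [10:15] match 'ddddt', group 1 = 'd'.
Because there's exactly one group, `findall` drops the full match and keeps group 1 from each hit.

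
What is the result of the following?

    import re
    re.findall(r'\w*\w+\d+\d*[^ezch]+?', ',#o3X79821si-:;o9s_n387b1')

['o3X79821s', 'o9s_n387b']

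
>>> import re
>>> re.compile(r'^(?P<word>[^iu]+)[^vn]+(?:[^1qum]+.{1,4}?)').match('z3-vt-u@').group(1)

'z3-v'

The match spans [0:7] → 'z3-vt-u'.
Captured: group 1 = 'z3-v'.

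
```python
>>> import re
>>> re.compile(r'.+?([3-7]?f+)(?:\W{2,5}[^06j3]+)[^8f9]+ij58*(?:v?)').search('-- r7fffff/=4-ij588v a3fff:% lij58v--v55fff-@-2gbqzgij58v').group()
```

This matches one or more of any character (lazy); then optionally a character in [3-7], then one or more of the literal 'f' (captured); then 2 to 5 of a non-word character, then one or more of any character except [06j3] (non-capturing group); then one or more of any character except [8f9], then the literal 'ij5', then zero or more of the literal '8'; then optionally a literal 'v' (non-capturing group).
`re.search` tries every starting position until one works.
The match spans [0:20] → '-- r7fffff/=4-ij588v'.
Captured: group 1 = '7fffff'.

'-- r7fffff/=4-ij588v'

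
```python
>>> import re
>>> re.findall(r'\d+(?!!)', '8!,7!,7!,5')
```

['5']

`(?!…)`/`(?<!…)` only lets a position through if the neighbouring text does NOT match; no characters are consumed.
Walking the string: at [9:10] → '5'.
With no groups in the pattern, `findall` gives back each whole match — 1 here.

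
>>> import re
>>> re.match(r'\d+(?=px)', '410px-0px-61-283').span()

(0, 3)

The positive lookaround only admits positions where the adjacent text matches; those characters stay outside the span.
`re.match` only tries the pattern at the start of the string.
The match spans [0:3] → '410'.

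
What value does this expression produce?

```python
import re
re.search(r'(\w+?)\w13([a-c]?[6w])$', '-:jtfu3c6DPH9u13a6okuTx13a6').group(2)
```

Pattern: one or more of a word character (lazy) (captured); then a word character, then the literal '13'; then optionally a character in [a-c], then one of [6w] (captured); then anchored at the end.
`re.search` scans for the first position where the pattern succeeds.
The match spans [2:27] → 'jtfu3c6DPH9u13a6okuTx13a6'.
Captured: group 1 = 'jtfu3c6DPH9u13a6okuT', group 2 = 'a6'.

'a6'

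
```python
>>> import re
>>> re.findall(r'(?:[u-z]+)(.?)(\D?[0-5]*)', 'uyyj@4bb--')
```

[('j', '@4')]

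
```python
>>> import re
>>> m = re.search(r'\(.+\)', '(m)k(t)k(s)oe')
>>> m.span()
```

(0, 11)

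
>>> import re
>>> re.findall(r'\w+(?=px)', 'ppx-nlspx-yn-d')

['p', 'nls']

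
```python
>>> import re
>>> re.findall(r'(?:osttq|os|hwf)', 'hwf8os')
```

['hwf', 'os']

Since nothing is captured, `findall` lists the 2 matched substrings directly.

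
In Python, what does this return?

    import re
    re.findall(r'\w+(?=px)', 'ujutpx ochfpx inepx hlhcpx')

['ujut', 'ochf', 'ine', 'hlhc']

The `(?=…)`/`(?<=…)` assertion just peeks at neighbouring text; it doesn't advance the match position.
Since nothing is captured, `findall` lists the 4 matched substrings directly.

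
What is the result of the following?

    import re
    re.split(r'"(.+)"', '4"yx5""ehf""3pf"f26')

The group in the pattern means `split` returns the separators' captures alongside the pieces.

['4', 'yx5""ehf""3pf', 'f26']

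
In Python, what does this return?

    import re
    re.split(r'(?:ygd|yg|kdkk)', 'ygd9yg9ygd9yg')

['', '9', '9', '9', '']

`|` is ordered: at each position the engine commits to the first alternative that works.
Matches to split on: at [0:3] → 'ygd'; at [4:6] → 'yg'; at [7:10] → 'ygd'; at [11:13] → 'yg'.
The string is cut at each match, leaving 5 pieces.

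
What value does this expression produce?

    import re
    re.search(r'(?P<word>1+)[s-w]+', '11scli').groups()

The pattern matches one or more of a literal '1' (captured as 'word'); then one or more of a character in [s-w].
`search` walks the string left to right and returns the first match it finds.
The match spans [0:3] → '11s'.
Captured: group 1 = '11'.

('11',)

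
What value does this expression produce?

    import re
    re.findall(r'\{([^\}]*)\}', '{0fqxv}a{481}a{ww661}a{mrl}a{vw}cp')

Matches: at [0:7] match '{0fqxv}', group 1 = '0fqxv'; at [8:13] match '{481}', group 1 = '481'; at [14:21] match '{ww661}', group 1 = 'ww661'; at [22:27] match '{mrl}', group 1 = 'mrl'; at [28:32] match '{vw}', group 1 = 'vw'.
Because there's exactly one group, `findall` drops the full match and keeps group 1 from each hit.

['0fqxv', '481', 'ww661', 'mrl', 'vw']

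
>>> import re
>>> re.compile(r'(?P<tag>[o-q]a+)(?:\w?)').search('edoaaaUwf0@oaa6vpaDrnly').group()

This matches a character in [o-q], then one or more of the literal 'a' (captured as 'tag'); then optionally a word character (non-capturing group).
`re.search` tries every starting position until one works.
The match spans [2:7] → 'oaaaU'.
Captured: group 1 = 'oaaa'.

'oaaaU'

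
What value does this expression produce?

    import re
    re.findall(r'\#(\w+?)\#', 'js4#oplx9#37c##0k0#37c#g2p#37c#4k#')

['oplx9', '0k0', 'g2p', '4k']

With a single group, `findall` returns only what that group captured — 4 items.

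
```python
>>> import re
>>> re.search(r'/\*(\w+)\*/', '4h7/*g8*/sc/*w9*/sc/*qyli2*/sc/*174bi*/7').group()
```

`search` walks the string left to right and returns the first match it finds.
The match spans [3:9] → '/*g8*/'.
Captured: group 1 = 'g8'.

'/*g8*/'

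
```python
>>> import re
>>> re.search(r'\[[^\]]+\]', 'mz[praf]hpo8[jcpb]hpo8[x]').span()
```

(2, 8)

The match spans [2:8] → '[praf]'.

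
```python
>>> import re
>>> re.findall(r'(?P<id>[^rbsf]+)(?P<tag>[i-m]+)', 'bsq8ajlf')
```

The pattern matches one or more of any character except [rbsf] (captured as 'id'); then one or more of a character in [i-m] (captured as 'tag').
Scanning left to right: at [2:7] match 'q8ajl', groups = ('q8aj', 'l').
`findall` packs the 2 group values into a tuple for every match.

[('q8aj', 'l')]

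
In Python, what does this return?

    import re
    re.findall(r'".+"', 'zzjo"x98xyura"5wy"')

['"x98xyura"5wy"']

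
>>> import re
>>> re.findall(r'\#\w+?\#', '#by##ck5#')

['#by#', '#ck5#']

Walking the string: at [0:4] → '#by#'; at [4:9] → '#ck5#'.
With no groups in the pattern, `findall` gives back each whole match — 2 here.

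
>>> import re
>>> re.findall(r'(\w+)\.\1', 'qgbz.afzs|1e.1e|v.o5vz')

['1e']

`\1` has to match the exact text group 1 already captured.
`findall` collects group 1 from the one match (1 total).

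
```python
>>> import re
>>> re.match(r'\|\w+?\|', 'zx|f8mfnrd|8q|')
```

`re.match` only tries the pattern at the start of the string.
Here the string doesn't start with a match, so the call returns None.

None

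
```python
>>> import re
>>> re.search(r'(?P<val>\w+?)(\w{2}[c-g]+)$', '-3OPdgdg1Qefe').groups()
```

('3OPdgdg', '1Qefe')

This matches one or more of a word character (lazy) (captured as 'val'); then exactly 2 of a word character, then one or more of a character in [c-g] (captured); then anchored at the end.
A non-greedy quantifier consumes as few characters as it can — just enough that the remainder of the pattern still matches from where it stops; whatever follows it matches normally.
Unlike `match`, `search` isn't anchored — it looks for the pattern anywhere in the string.
The match spans [1:13] → '3OPdgdg1Qefe'.
Captured: group 1 = '3OPdgdg', group 2 = '1Qefe'.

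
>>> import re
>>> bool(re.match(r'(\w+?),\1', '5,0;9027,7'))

False

`re.match` only tries the pattern at the start of the string.
Here the string doesn't start with a match, so the call returns None, and `bool(None)` is False.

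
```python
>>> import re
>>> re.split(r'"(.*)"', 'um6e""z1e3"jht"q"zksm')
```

['um6e', '"z1e3"jht"q', 'zksm']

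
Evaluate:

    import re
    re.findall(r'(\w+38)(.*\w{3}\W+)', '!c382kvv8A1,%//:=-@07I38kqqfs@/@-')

[('c38', '2kvv8A1,%//:=-@07I38kqqfs@/@-')]

Pattern: one or more of a word character, then the literal '38' (captured); then zero or more of any character, then exactly 3 of a word character, then one or more of a non-word character (captured).
Matches: at [1:33] match 'c382kvv8A1,%//:=-@07I38kqqfs@/@-', groups = ('c38', '2kvv8A1,%//:=-@07I38kqqfs@/@-').
Multiple groups make `findall` return tuples — one 2-tuple for the one match.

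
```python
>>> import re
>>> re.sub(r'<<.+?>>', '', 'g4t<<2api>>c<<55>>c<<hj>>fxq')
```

'g4tccfxq'

A `+?`/`*?`/`{m,n}?` starts at its minimum and grows only as far as needed for what follows to match.
Matches: at [3:11] → '<<2api>>'; at [12:18] → '<<55>>'; at [19:25] → '<<hj>>'.
Each match is replaced by ''.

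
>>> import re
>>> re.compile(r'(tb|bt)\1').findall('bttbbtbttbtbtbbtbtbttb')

`\1` has to match the exact text group 1 already captured.
Walking the string: at [4:8] match 'btbt', group 1 = 'bt'; at [8:12] match 'tbtb', group 1 = 'tb'; at [14:18] match 'btbt', group 1 = 'bt'.
One capturing group, so `findall` returns just the captured substring from each match — 3 in all.

['bt', 'tb', 'bt']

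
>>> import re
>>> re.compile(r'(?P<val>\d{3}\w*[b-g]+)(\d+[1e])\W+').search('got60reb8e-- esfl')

None

This matches exactly 3 of a digit, then zero or more of a word character, then one or more of a character in [b-g] (captured as 'val'); then one or more of a digit, then one of [1e] (captured); then one or more of a non-word character.
`re.search` tries every starting position until one works.
Here the pattern never matches, so the call returns None.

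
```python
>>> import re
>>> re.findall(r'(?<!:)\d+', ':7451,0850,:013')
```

Because the assertion is negative and zero-width, positions next to the forbidden text are skipped.
Since nothing is captured, `findall` lists the 3 matched substrings directly.

['451', '0850', '13']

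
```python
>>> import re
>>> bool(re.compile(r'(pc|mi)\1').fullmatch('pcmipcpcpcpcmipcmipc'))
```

False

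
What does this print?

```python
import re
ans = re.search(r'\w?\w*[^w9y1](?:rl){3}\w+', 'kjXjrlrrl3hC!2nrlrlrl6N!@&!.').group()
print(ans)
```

This matches optionally a word character, then zero or more of a word character; then any character except [w9y1], then the literal 'rl' repeated 3 times, then one or more of a word character.
`re.search` tries every starting position until one works.
The match spans [13:23] → '2nrlrlrl6N'.

2nrlrlrl6N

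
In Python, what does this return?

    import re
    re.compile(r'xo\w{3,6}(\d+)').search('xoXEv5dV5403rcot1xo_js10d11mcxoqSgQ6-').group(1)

The match spans [0:12] → 'xoXEv5dV5403'.
Captured: group 1 = '5403'.

'5403'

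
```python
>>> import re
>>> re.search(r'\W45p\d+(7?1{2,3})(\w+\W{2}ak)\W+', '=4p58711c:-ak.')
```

The pattern matches a non-word character, then the literal '45p', then one or more of a digit; then optionally a literal '7', then 2 to 3 of a literal '1' (captured); then one or more of a word character, then exactly 2 of a non-word character, then the literal 'ak' (captured); then one or more of a non-word character.
Here no position works, so the call returns None.

None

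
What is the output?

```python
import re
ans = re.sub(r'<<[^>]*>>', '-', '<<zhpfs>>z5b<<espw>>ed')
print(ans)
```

-z5b-ed

Matches: at [0:9] → '<<zhpfs>>'; at [12:20] → '<<espw>>'.
Each match is replaced by '-'.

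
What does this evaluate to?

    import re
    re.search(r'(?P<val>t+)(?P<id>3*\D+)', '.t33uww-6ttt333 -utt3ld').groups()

('t', '33uww-')

Pattern: one or more of a literal 't' (captured as 'val'); then zero or more of the literal '3', then one or more of a non-digit (captured as 'id').
`re.search` tries every starting position until one works.
The match spans [1:8] → 't33uww-'.
Captured: group 1 = 't', group 2 = '33uww-'.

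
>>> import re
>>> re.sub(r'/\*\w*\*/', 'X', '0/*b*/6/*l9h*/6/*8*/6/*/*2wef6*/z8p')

'0X6X6X6/*Xz8p'

Matches: at [1:6] → '/*b*/'; at [7:14] → '/*l9h*/'; at [15:20] → '/*8*/'; at [23:32] → '/*2wef6*/'.
Every occurrence is swapped for 'X'.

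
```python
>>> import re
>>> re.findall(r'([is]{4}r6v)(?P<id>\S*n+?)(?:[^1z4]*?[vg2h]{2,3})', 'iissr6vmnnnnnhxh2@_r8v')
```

[('iissr6v', 'mnnnnn')]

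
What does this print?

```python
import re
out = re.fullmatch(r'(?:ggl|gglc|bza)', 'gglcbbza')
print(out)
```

`fullmatch` succeeds only if the pattern covers the string from start to end.
Here there's no way to consume every character, so the call returns None.

None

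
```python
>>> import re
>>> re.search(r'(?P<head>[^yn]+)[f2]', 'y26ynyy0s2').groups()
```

Pattern: one or more of any character except [yn] (captured as 'head'); then one of [f2].
Unlike `match`, `search` isn't anchored — it looks for the pattern anywhere in the string.
The match spans [7:10] → '0s2'.
Captured: group 1 = '0s'.

('0s',)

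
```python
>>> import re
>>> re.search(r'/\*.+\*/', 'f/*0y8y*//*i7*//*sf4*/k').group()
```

Unlike `match`, `search` isn't anchored — it looks for the pattern anywhere in the string.
The match spans [1:22] → '/*0y8y*//*i7*//*sf4*/'.

'/*0y8y*//*i7*//*sf4*/'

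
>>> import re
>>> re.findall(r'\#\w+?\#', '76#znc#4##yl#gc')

Since nothing is captured, `findall` lists the 2 matched substrings directly.

['#znc#', '#yl#']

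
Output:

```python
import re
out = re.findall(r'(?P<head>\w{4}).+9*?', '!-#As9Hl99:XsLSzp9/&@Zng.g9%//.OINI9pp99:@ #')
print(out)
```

['As9H']

This matches exactly 4 of a word character (captured as 'head'); then one or more of any character, then zero or more of the literal '9' (lazy).
Matches: at [3:44] match 'As9Hl99:XsLSzp9/&@Zng.g9%//.OINI9pp99:@ #', group 1 = 'As9H'.
One capturing group, so `findall` returns just the captured substring from the one match — 1 in all.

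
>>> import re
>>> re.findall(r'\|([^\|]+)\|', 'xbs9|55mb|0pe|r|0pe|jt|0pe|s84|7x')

['55mb', 'r', 'jt', 's84']

Scanning left to right: at [4:10] match '|55mb|', group 1 = '55mb'; at [13:16] match '|r|', group 1 = 'r'; at [19:23] match '|jt|', group 1 = 'jt'; at [26:31] match '|s84|', group 1 = 's84'.
One capturing group, so `findall` returns just the captured substring from each match — 4 in all.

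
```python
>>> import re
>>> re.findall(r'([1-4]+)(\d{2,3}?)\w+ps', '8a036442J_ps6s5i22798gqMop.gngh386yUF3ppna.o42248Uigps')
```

[('3', '64'), ('422', '48')]

A `+?`/`*?`/`{m,n}?` starts at its minimum and grows only as far as needed for what follows to match.
With 2 capturing groups, `findall` returns a 2-tuple per match.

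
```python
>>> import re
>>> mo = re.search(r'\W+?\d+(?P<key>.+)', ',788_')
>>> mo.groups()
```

The pattern matches one or more of a non-word character (lazy); then one or more of a digit; then one or more of any character (captured as 'key').
`search` walks the string left to right and returns the first match it finds.
The match spans [0:5] → ',788_'.
Captured: group 1 = '_'.

('_',)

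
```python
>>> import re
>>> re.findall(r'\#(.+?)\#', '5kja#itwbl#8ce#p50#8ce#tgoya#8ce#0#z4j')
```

Scanning left to right: at [4:11] match '#itwbl#', group 1 = 'itwbl'; at [14:19] match '#p50#', group 1 = 'p50'; at [22:29] match '#tgoya#', group 1 = 'tgoya'; at [32:35] match '#0#', group 1 = '0'.
One capturing group, so `findall` returns just the captured substring from each match — 4 in all.

['itwbl', 'p50', 'tgoya', '0']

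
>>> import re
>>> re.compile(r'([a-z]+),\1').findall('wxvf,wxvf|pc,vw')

['wxvf']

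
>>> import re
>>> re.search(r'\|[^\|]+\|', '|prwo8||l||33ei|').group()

'|prwo8|'

The match spans [0:7] → '|prwo8|'.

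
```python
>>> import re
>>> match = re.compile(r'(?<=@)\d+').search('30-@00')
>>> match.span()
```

(4, 6)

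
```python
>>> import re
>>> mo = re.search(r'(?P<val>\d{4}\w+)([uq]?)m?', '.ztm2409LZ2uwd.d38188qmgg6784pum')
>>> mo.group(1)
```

Pattern: exactly 4 of a digit, then one or more of a word character (captured as 'val'); then optionally one of [uq] (captured); then optionally a literal 'm'.
`search` walks the string left to right and returns the first match it finds.
The match spans [4:14] → '2409LZ2uwd'.
Captured: group 1 = '2409LZ2uwd', group 2 = ''.

'2409LZ2uwd'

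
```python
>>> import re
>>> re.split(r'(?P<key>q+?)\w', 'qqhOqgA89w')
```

The pattern matches one or more of a literal 'q' (lazy) (captured as 'key'); then a word character.
A `+?`/`*?`/`{m,n}?` starts at its minimum and grows only as far as needed for what follows to match.
Matches to split on: at [0:2] → 'qq'; at [4:6] → 'qg'.
Because the pattern has a capturing group, `split` also inserts each captured text between the pieces.

['', 'q', 'hO', 'q', 'A89w']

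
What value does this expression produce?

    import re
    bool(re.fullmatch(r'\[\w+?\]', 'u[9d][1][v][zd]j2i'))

`re.fullmatch` requires the pattern to consume the entire string.
Here the pattern can't cover the whole string, so the call returns None, and `bool(None)` is False.

False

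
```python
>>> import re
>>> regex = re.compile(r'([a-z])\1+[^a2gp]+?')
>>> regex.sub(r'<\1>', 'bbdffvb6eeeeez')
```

'<b><f>b6<e>'

After group 1 captures some text, `\1` only succeeds where that same text appears again.
Matches: at [0:3] → 'bbd'; at [3:6] → 'ffv'; at [8:14] → 'eeeeez'.
`\1` in the replacement pulls in group 1's text for each match.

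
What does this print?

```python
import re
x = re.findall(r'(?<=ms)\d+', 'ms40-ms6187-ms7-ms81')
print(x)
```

The positive lookaround only admits positions where the adjacent text matches; those characters stay outside the span.
Since nothing is captured, `findall` lists the 4 matched substrings directly.

['40', '6187', '7', '81']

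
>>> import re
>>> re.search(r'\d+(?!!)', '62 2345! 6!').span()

(0, 2)

The negative lookaround is zero-width — it rules out positions where the adjacent text would match, without consuming anything.
The match spans [0:2] → '62'.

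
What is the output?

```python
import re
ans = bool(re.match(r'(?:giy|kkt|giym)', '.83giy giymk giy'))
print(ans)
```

`re.match` won't scan ahead — the pattern has to work from the very first character.
Here the pattern fails at index 0, so the call returns None, and `bool(None)` is False.

False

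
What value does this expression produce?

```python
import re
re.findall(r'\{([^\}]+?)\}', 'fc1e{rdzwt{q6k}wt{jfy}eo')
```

['rdzwt{q6k', 'jfy']

`findall` collects group 1 from each match (2 total).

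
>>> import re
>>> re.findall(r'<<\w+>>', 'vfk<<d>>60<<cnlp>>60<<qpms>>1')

['<<d>>', '<<cnlp>>', '<<qpms>>']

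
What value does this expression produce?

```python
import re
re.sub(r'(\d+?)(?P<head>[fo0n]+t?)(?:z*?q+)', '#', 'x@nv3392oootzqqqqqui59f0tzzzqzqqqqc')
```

Pattern: one or more of a digit (lazy) (captured); then one or more of one of [fo0n], then optionally the literal 't' (captured as 'head'); then zero or more of a literal 'z' (lazy), then one or more of the literal 'q' (non-capturing group).
`sub` substitutes '#' at each match site.

'x@nv#ui#zqqqqc'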